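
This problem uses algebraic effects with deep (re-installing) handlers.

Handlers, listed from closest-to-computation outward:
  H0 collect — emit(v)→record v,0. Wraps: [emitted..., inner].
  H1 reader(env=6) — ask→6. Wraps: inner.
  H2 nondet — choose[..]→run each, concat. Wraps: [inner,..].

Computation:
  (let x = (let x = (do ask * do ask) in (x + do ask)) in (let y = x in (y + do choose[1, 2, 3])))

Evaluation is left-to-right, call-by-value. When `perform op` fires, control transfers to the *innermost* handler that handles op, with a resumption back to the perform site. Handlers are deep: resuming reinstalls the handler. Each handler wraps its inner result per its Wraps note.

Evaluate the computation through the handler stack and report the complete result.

Working:
ask @ H1 ⇒ 6
ask @ H1 ⇒ 6
ask @ H1 ⇒ 6
choose[1, 2, 3] @ H2
  branch[0] choose=1:
    H0 returns [43]
    H1 returns [43]
    H2 returns [[43]]
  branch[1] choose=2:
    H0 returns [44]
    H1 returns [44]
    H2 returns [[44]]
  branch[2] choose=3:
    H0 returns [45]
    H1 returns [45]
    H2 returns [[45]]
= [[43], [44], [45]]

Answer: [[43], [44], [45]]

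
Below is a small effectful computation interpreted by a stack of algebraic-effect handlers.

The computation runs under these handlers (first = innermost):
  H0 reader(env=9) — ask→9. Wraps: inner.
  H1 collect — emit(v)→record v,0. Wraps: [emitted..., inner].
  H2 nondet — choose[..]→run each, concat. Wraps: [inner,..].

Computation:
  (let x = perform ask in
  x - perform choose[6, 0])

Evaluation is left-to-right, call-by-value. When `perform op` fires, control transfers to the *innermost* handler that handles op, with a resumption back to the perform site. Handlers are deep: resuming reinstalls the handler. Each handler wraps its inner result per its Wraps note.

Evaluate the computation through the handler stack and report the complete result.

Answer: [[3], [9]]

Step-by-step:
ask @ H0 ⇒ 9
choose[6, 0] @ H2
  branch[0] choose=6:
    H0 returns 3
    H1 returns [3]
    H2 returns [[3]]
  branch[1] choose=0:
    H0 returns 9
    H1 returns [9]
    H2 returns [[9]]
= [[3], [9]]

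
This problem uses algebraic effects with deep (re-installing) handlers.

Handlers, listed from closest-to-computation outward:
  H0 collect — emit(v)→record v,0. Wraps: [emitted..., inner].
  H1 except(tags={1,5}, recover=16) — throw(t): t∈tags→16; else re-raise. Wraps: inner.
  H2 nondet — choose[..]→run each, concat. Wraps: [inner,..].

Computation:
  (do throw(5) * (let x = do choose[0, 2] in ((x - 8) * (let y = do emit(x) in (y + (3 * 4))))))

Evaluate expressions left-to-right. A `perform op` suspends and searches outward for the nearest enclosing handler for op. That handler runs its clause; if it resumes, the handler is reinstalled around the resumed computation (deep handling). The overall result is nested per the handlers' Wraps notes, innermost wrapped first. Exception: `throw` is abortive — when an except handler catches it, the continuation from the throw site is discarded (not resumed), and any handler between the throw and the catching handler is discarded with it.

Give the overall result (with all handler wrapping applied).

Answer: [16]

Working:
throw(5) @ H1 caught ⇒ 16
H2 returns [16]
= [16]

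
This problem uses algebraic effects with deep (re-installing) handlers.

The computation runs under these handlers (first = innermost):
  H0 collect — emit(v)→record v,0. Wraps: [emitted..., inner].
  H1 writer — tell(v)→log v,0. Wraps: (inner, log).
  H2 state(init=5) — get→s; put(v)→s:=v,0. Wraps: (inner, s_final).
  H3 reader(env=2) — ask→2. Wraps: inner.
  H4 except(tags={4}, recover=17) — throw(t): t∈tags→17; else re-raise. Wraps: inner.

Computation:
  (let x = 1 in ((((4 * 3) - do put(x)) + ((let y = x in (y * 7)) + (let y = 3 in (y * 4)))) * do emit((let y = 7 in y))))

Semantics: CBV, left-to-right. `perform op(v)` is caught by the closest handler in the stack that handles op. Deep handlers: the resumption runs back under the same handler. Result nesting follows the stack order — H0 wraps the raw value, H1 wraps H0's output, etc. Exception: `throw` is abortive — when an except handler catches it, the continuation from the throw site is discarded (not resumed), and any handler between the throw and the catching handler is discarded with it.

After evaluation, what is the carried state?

Working:
put(1) @ H2 ⇒ s:=1
emit(7) @ H0 ⇒ out+=7
H0 returns [7, 0]
H1 returns ([7, 0], ())
H2 returns (([7, 0], ()), 1)
H3 returns (([7, 0], ()), 1)
H4 returns (([7, 0], ()), 1)
= (([7, 0], ()), 1)

Answer: 1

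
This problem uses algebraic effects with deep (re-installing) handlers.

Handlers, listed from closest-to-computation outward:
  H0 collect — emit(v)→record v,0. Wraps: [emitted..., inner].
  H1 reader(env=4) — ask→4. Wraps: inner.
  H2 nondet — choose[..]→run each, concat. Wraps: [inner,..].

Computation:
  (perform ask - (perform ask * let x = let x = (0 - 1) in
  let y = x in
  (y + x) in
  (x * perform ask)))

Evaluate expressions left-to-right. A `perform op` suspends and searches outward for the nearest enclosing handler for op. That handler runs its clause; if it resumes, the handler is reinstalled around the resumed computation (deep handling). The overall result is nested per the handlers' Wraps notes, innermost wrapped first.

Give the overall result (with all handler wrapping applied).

Evaluation trace:
ask @ H1 ⇒ 4
ask @ H1 ⇒ 4
ask @ H1 ⇒ 4
H0 returns [36]
H1 returns [36]
H2 returns [[36]]
= [[36]]

Answer: [[36]]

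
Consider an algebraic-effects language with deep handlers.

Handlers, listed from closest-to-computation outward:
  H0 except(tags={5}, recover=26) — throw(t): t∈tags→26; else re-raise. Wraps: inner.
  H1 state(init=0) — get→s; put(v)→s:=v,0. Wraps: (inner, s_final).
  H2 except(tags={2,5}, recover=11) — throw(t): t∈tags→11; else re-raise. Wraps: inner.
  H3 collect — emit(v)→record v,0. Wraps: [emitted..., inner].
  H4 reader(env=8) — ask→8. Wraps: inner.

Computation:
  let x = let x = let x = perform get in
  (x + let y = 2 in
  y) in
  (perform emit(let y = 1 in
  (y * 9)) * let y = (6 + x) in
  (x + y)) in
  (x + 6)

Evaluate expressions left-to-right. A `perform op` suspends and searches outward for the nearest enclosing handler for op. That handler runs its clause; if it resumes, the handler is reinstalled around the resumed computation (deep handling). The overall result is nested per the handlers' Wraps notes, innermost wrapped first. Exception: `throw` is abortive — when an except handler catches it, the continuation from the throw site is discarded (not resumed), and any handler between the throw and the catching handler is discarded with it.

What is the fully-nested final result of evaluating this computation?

Answer: [9, (6, 0)]

Evaluation trace:
get @ H1 ⇒ 0
emit(9) @ H3 ⇒ out+=9
H0 returns 6
H1 returns (6, 0)
H2 returns (6, 0)
H3 returns [9, (6, 0)]
H4 returns [9, (6, 0)]
= [9, (6, 0)]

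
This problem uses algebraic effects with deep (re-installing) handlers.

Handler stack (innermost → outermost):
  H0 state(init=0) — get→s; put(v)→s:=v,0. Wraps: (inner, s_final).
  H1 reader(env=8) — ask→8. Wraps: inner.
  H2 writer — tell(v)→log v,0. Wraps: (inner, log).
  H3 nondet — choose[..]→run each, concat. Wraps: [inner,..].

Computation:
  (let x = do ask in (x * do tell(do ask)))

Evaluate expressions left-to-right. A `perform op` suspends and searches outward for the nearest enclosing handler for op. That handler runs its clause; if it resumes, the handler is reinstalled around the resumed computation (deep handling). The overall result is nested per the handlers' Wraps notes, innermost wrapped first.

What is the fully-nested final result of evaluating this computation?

Answer: [((0, 0), (8))]

Working:
ask @ H1 ⇒ 8
ask @ H1 ⇒ 8
tell(8) @ H2 ⇒ log+=8
H0 returns (0, 0)
H1 returns (0, 0)
H2 returns ((0, 0), (8))
H3 returns [((0, 0), (8))]
= [((0, 0), (8))]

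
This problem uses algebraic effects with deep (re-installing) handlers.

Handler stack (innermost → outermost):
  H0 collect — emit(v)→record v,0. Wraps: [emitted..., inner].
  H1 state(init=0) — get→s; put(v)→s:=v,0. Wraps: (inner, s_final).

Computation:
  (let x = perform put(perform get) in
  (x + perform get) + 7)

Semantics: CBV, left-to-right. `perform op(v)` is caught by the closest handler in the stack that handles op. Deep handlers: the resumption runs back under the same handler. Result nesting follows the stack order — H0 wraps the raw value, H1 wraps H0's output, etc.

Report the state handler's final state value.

Answer: 0

Working:
get @ H1 ⇒ 0
put(0) @ H1 ⇒ s:=0
get @ H1 ⇒ 0
H0 returns [7]
H1 returns ([7], 0)
= ([7], 0)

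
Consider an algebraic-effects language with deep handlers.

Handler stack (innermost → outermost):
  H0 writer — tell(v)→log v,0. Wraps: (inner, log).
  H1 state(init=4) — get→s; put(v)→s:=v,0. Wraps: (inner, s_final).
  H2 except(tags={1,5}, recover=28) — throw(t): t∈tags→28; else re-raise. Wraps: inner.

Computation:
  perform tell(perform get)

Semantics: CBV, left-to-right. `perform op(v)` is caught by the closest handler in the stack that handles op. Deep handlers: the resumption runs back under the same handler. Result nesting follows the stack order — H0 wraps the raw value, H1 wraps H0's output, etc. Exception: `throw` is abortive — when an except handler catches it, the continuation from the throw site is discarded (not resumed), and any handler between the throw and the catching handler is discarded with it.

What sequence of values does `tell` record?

Answer: (4)

Working:
get @ H1 ⇒ 4
tell(4) @ H0 ⇒ log+=4
H0 returns (0, (4))
H1 returns ((0, (4)), 4)
H2 returns ((0, (4)), 4)
= ((0, (4)), 4)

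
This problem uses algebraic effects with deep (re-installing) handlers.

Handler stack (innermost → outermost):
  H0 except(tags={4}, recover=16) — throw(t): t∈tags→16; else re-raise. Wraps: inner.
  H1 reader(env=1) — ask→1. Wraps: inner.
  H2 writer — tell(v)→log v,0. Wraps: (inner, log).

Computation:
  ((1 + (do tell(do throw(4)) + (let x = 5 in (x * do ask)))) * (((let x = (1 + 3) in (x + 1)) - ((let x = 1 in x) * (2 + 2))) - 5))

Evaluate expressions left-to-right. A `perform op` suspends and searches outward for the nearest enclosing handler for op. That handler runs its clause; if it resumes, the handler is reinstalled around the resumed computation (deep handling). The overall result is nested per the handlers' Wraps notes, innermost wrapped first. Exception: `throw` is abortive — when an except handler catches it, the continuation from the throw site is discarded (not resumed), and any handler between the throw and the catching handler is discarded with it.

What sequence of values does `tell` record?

Answer: ()

Step-by-step:
throw(4) @ H0 caught ⇒ 16
H1 returns 16
H2 returns (16, ())
= (16, ())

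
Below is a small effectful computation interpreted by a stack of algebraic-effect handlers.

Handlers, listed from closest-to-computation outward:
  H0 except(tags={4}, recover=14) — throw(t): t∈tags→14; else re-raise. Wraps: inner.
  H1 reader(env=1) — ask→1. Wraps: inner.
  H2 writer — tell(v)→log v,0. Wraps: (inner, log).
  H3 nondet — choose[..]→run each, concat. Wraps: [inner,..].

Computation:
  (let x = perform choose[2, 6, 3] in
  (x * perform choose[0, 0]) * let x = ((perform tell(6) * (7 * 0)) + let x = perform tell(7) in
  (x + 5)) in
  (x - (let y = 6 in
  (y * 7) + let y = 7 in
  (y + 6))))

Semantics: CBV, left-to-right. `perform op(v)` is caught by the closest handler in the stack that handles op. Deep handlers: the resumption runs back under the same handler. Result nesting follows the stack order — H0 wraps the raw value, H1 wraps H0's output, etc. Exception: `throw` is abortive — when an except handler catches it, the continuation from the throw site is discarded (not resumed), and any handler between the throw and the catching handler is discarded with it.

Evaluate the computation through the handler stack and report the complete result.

Working:
choose[2, 6, 3] @ H3
  branch[0] choose=2:
    choose[0, 0] @ H3
      branch[0] choose=0:
        tell(6) @ H2 ⇒ log+=6
        tell(7) @ H2 ⇒ log+=7
        H0 returns 0
        H1 returns 0
        H2 returns (0, (6, 7))
        H3 returns [(0, (6, 7))]
      branch[1] choose=0:
        tell(6) @ H2 ⇒ log+=6
        tell(7) @ H2 ⇒ log+=7
        H0 returns 0
        H1 returns 0
        H2 returns (0, (6, 7))
        H3 returns [(0, (6, 7))]
  branch[1] choose=6:
    choose[0, 0] @ H3
      branch[0] choose=0:
        tell(6) @ H2 ⇒ log+=6
        tell(7) @ H2 ⇒ log+=7
        H0 returns 0
        H1 returns 0
        H2 returns (0, (6, 7))
        H3 returns [(0, (6, 7))]
      branch[1] choose=0:
        tell(6) @ H2 ⇒ log+=6
        tell(7) @ H2 ⇒ log+=7
        H0 returns 0
        H1 returns 0
        H2 returns (0, (6, 7))
        H3 returns [(0, (6, 7))]
  branch[2] choose=3:
    choose[0, 0] @ H3
      branch[0] choose=0:
        tell(6) @ H2 ⇒ log+=6
        tell(7) @ H2 ⇒ log+=7
        H0 returns 0
        H1 returns 0
        H2 returns (0, (6, 7))
        H3 returns [(0, (6, 7))]
      branch[1] choose=0:
        tell(6) @ H2 ⇒ log+=6
        tell(7) @ H2 ⇒ log+=7
        H0 returns 0
        H1 returns 0
        H2 returns (0, (6, 7))
        H3 returns [(0, (6, 7))]
= [(0, (6, 7)), (0, (6, 7)), (0, (6, 7)), (0, (6, 7)), (0, (6, 7)), (0, (6, 7))]

Answer: [(0, (6, 7)), (0, (6, 7)), (0, (6, 7)), (0, (6, 7)), (0, (6, 7)), (0, (6, 7))]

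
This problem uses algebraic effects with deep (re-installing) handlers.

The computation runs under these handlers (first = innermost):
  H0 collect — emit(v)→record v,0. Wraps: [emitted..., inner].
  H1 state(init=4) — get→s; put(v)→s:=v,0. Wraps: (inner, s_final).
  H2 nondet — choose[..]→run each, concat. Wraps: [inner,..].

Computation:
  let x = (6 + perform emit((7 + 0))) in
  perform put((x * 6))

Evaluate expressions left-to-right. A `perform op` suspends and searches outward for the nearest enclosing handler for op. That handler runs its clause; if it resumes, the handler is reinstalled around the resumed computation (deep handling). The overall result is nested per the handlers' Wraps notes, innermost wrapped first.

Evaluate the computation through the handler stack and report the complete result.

Step-by-step:
emit(7) @ H0 ⇒ out+=7
put(36) @ H1 ⇒ s:=36
H0 returns [7, 0]
H1 returns ([7, 0], 36)
H2 returns [([7, 0], 36)]
= [([7, 0], 36)]

Answer: [([7, 0], 36)]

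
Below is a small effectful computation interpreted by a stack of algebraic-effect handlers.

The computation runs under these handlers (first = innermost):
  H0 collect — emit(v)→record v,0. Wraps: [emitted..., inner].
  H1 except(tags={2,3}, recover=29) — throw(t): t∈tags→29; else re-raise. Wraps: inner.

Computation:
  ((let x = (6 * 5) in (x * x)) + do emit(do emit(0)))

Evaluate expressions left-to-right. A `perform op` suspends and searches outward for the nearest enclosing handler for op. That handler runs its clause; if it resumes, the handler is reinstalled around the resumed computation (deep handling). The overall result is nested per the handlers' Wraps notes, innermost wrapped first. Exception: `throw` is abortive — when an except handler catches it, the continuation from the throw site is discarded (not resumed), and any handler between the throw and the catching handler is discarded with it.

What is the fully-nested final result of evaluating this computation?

Working:
emit(0) @ H0 ⇒ out+=0
emit(0) @ H0 ⇒ out+=0
H0 returns [0, 0, 900]
H1 returns [0, 0, 900]
= [0, 0, 900]

Answer: [0, 0, 900]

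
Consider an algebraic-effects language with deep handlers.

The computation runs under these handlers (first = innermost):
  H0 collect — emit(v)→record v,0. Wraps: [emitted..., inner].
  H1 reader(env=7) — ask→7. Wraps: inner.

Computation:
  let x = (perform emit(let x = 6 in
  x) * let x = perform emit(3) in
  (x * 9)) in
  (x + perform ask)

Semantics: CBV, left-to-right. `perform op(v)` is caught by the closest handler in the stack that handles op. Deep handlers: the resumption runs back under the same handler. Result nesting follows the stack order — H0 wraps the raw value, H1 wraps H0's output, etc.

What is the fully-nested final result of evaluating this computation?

Answer: [6, 3, 7]

Step-by-step:
emit(6) @ H0 ⇒ out+=6
emit(3) @ H0 ⇒ out+=3
ask @ H1 ⇒ 7
H0 returns [6, 3, 7]
H1 returns [6, 3, 7]
= [6, 3, 7]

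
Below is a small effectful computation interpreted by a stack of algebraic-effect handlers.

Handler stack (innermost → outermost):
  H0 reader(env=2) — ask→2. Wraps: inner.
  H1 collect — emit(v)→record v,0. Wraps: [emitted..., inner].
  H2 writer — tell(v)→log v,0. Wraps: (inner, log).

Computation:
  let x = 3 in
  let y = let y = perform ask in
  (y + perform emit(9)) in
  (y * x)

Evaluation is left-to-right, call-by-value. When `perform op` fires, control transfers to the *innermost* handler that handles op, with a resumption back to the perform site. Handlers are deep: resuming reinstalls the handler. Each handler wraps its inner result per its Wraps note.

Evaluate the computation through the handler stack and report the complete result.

Evaluation trace:
ask @ H0 ⇒ 2
emit(9) @ H1 ⇒ out+=9
H0 returns 6
H1 returns [9, 6]
H2 returns ([9, 6], ())
= ([9, 6], ())

Answer: ([9, 6], ())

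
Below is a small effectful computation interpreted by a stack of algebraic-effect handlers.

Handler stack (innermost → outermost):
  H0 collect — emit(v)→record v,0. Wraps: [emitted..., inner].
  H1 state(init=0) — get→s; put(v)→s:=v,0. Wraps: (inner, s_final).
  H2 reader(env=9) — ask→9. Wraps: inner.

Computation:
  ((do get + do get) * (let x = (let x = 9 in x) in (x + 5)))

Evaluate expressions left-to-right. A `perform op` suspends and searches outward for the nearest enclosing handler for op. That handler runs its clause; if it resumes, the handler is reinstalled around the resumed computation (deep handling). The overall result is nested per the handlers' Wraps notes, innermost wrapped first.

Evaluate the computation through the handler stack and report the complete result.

Evaluation trace:
get @ H1 ⇒ 0
get @ H1 ⇒ 0
H0 returns [0]
H1 returns ([0], 0)
H2 returns ([0], 0)
= ([0], 0)

Answer: ([0], 0)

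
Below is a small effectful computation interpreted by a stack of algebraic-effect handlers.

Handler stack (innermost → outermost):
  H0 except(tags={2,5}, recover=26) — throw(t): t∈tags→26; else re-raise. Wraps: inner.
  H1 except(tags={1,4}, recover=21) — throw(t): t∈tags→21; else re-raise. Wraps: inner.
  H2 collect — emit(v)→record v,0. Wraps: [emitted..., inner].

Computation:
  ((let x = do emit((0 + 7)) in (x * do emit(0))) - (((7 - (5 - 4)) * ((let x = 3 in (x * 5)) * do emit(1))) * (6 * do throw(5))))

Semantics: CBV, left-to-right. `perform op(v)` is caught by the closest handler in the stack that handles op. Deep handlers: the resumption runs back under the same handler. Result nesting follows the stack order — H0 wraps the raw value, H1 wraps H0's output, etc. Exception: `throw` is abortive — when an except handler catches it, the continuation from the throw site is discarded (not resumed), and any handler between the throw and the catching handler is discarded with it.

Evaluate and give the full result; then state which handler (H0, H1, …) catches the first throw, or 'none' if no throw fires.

Answer: [7, 0, 1, 26] ; first throw caught by: H0

Evaluation trace:
emit(7) @ H2 ⇒ out+=7
emit(0) @ H2 ⇒ out+=0
emit(1) @ H2 ⇒ out+=1
throw(5) @ H0 caught ⇒ 26
H1 returns 26
H2 returns [7, 0, 1, 26]
= [7, 0, 1, 26]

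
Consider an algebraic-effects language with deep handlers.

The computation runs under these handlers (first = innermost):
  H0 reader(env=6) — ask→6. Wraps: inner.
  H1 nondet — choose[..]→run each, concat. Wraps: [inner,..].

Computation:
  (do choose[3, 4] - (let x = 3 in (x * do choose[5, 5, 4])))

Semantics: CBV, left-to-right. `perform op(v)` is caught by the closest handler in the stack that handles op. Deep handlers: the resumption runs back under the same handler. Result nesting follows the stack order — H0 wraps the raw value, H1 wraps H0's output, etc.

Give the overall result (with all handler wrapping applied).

Evaluation trace:
choose[3, 4] @ H1
  branch[0] choose=3:
    choose[5, 5, 4] @ H1
      branch[0] choose=5:
        H0 returns -12
        H1 returns [-12]
      branch[1] choose=5:
        H0 returns -12
        H1 returns [-12]
      branch[2] choose=4:
        H0 returns -9
        H1 returns [-9]
  branch[1] choose=4:
    choose[5, 5, 4] @ H1
      branch[0] choose=5:
        H0 returns -11
        H1 returns [-11]
      branch[1] choose=5:
        H0 returns -11
        H1 returns [-11]
      branch[2] choose=4:
        H0 returns -8
        H1 returns [-8]
= [-12, -12, -9, -11, -11, -8]

Answer: [-12, -12, -9, -11, -11, -8]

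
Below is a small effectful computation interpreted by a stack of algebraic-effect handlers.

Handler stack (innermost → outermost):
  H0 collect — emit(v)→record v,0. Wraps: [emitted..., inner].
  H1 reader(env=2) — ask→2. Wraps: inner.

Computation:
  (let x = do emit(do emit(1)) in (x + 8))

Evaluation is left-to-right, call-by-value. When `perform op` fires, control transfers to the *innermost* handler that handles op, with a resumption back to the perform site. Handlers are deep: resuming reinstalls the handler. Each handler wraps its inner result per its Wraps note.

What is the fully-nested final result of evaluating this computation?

Step-by-step:
emit(1) @ H0 ⇒ out+=1
emit(0) @ H0 ⇒ out+=0
H0 returns [1, 0, 8]
H1 returns [1, 0, 8]
= [1, 0, 8]

Answer: [1, 0, 8]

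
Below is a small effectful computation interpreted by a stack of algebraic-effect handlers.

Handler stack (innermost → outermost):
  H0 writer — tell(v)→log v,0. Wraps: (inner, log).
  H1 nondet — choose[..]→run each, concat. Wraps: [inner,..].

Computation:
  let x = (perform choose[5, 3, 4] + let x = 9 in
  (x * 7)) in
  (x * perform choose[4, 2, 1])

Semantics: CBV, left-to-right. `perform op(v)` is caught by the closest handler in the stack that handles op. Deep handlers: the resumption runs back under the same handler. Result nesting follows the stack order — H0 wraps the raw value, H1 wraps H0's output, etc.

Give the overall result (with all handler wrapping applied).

Answer: [(272, ()), (136, ()), (68, ()), (264, ()), (132, ()), (66, ()), (268, ()), (134, ()), (67, ())]

Evaluation trace:
choose[5, 3, 4] @ H1
  branch[0] choose=5:
    choose[4, 2, 1] @ H1
      branch[0] choose=4:
        H0 returns (272, ())
        H1 returns [(272, ())]
      branch[1] choose=2:
        H0 returns (136, ())
        H1 returns [(136, ())]
      branch[2] choose=1:
        H0 returns (68, ())
        H1 returns [(68, ())]
  branch[1] choose=3:
    choose[4, 2, 1] @ H1
      branch[0] choose=4:
        H0 returns (264, ())
        H1 returns [(264, ())]
      branch[1] choose=2:
        H0 returns (132, ())
        H1 returns [(132, ())]
      branch[2] choose=1:
        H0 returns (66, ())
        H1 returns [(66, ())]
  branch[2] choose=4:
    choose[4, 2, 1] @ H1
      branch[0] choose=4:
        H0 returns (268, ())
        H1 returns [(268, ())]
      branch[1] choose=2:
        H0 returns (134, ())
        H1 returns [(134, ())]
      branch[2] choose=1:
        H0 returns (67, ())
        H1 returns [(67, ())]
= [(272, ()), (136, ()), (68, ()), (264, ()), (132, ()), (66, ()), (268, ()), (134, ()), (67, ())]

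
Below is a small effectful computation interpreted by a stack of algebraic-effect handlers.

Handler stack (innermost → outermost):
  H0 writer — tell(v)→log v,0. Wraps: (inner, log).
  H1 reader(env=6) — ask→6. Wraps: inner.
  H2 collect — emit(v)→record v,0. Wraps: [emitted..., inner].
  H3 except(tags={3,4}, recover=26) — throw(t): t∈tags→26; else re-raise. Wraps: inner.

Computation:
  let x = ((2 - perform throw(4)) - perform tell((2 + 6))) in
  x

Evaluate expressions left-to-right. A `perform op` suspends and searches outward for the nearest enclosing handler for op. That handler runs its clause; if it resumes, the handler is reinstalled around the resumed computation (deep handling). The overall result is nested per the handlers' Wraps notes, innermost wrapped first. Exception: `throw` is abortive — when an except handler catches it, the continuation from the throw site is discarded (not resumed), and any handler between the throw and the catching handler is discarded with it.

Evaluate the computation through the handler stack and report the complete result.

Answer: 26

Step-by-step:
throw(4) @ H3 caught ⇒ 26
= 26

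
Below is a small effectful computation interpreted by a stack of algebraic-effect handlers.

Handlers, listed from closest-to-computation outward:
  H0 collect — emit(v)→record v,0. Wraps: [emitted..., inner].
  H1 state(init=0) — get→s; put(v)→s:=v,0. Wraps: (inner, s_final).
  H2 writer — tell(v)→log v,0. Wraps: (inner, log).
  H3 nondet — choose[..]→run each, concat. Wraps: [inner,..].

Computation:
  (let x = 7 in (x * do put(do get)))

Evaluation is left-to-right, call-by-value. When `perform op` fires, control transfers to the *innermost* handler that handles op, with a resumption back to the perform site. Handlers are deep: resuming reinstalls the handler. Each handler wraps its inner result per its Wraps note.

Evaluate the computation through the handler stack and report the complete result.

Step-by-step:
get @ H1 ⇒ 0
put(0) @ H1 ⇒ s:=0
H0 returns [0]
H1 returns ([0], 0)
H2 returns (([0], 0), ())
H3 returns [(([0], 0), ())]
= [(([0], 0), ())]

Answer: [(([0], 0), ())]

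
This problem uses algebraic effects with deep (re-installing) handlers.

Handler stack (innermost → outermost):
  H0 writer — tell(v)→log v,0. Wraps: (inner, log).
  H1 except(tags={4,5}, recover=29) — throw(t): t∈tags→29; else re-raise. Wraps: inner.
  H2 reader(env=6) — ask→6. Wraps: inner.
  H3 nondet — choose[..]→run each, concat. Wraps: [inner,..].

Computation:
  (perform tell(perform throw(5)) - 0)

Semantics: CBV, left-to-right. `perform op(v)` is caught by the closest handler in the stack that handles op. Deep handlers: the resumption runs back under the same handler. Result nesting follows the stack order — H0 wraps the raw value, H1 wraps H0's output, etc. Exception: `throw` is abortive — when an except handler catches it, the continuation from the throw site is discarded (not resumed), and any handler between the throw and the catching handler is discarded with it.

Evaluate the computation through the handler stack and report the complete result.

Working:
throw(5) @ H1 caught ⇒ 29
H2 returns 29
H3 returns [29]
= [29]

Answer: [29]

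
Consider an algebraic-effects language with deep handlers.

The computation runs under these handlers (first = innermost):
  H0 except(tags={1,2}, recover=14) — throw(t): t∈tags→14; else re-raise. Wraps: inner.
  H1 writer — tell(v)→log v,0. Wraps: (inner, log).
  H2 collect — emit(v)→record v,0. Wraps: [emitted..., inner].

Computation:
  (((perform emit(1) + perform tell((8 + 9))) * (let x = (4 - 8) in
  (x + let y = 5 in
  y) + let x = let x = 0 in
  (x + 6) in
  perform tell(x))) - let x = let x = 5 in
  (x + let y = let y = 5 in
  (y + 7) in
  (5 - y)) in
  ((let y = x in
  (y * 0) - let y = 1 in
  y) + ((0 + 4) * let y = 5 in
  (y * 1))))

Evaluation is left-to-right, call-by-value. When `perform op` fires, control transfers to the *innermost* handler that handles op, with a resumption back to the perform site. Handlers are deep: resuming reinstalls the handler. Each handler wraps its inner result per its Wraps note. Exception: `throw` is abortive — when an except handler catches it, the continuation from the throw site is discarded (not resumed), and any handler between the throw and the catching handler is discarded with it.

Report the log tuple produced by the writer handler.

Evaluation trace:
emit(1) @ H2 ⇒ out+=1
tell(17) @ H1 ⇒ log+=17
tell(6) @ H1 ⇒ log+=6
H0 returns -19
H1 returns (-19, (17, 6))
H2 returns [1, (-19, (17, 6))]
= [1, (-19, (17, 6))]

Answer: (17, 6)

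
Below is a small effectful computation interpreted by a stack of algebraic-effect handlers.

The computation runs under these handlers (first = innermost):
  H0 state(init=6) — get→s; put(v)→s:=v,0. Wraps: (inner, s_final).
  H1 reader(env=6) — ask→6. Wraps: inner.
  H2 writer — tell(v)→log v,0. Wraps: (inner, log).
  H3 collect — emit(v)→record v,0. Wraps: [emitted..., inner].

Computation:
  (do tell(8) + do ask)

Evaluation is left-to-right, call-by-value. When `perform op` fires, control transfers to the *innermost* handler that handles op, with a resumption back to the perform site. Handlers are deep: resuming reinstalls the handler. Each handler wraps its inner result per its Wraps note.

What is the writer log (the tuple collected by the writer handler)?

Answer: (8)

Evaluation trace:
tell(8) @ H2 ⇒ log+=8
ask @ H1 ⇒ 6
H0 returns (6, 6)
H1 returns (6, 6)
H2 returns ((6, 6), (8))
H3 returns [((6, 6), (8))]
= [((6, 6), (8))]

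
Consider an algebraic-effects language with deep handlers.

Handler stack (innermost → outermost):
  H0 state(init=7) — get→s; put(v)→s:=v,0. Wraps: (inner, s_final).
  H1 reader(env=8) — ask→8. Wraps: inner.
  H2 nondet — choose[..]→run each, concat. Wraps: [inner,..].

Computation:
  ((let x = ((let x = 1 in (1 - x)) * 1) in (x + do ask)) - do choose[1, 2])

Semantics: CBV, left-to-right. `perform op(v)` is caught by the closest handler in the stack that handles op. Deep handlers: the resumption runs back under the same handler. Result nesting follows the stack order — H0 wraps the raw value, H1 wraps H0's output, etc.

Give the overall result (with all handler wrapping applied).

Answer: [(7, 7), (6, 7)]

Working:
ask @ H1 ⇒ 8
choose[1, 2] @ H2
  branch[0] choose=1:
    H0 returns (7, 7)
    H1 returns (7, 7)
    H2 returns [(7, 7)]
  branch[1] choose=2:
    H0 returns (6, 7)
    H1 returns (6, 7)
    H2 returns [(6, 7)]
= [(7, 7), (6, 7)]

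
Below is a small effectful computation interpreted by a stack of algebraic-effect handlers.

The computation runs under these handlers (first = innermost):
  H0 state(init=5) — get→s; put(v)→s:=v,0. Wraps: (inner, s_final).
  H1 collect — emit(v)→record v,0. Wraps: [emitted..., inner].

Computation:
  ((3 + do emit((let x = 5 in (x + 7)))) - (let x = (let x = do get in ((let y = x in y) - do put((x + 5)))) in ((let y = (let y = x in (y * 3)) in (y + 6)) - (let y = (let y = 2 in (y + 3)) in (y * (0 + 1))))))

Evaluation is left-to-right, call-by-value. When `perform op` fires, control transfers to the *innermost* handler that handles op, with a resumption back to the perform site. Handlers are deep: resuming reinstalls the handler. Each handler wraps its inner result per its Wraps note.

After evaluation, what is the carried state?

Answer: 10

Working:
emit(12) @ H1 ⇒ out+=12
get @ H0 ⇒ 5
put(10) @ H0 ⇒ s:=10
H0 returns (-13, 10)
H1 returns [12, (-13, 10)]
= [12, (-13, 10)]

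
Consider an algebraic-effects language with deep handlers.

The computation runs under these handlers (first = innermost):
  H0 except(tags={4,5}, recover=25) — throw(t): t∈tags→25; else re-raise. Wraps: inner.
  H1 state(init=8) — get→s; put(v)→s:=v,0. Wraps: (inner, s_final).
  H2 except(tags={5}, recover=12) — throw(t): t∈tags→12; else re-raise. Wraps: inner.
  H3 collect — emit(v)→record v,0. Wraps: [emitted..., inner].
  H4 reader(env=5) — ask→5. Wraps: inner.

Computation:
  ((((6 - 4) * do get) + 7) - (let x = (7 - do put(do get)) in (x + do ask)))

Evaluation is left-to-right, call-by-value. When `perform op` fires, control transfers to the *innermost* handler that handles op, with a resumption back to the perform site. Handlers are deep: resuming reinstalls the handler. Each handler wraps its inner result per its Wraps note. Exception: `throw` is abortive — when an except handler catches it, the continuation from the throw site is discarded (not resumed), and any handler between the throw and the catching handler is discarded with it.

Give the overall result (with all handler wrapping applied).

Answer: [(11, 8)]

Working:
get @ H1 ⇒ 8
get @ H1 ⇒ 8
put(8) @ H1 ⇒ s:=8
ask @ H4 ⇒ 5
H0 returns 11
H1 returns (11, 8)
H2 returns (11, 8)
H3 returns [(11, 8)]
H4 returns [(11, 8)]
= [(11, 8)]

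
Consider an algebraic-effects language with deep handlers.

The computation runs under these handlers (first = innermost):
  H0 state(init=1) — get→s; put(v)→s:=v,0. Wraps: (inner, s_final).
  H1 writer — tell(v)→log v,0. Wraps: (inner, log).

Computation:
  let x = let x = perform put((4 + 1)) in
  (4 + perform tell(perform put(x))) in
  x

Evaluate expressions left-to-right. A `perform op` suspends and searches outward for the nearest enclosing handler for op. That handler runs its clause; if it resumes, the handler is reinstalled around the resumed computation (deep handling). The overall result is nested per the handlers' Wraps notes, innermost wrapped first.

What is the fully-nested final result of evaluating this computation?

Step-by-step:
put(5) @ H0 ⇒ s:=5
put(0) @ H0 ⇒ s:=0
tell(0) @ H1 ⇒ log+=0
H0 returns (4, 0)
H1 returns ((4, 0), (0))
= ((4, 0), (0))

Answer: ((4, 0), (0))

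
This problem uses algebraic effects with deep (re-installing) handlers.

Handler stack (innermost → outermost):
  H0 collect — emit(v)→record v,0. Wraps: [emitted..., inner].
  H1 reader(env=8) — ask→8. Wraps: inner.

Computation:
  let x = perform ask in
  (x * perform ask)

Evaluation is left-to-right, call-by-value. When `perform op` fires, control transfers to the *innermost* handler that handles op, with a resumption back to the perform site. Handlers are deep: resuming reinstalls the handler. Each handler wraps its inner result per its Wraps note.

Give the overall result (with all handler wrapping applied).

Answer: [64]

Step-by-step:
ask @ H1 ⇒ 8
ask @ H1 ⇒ 8
H0 returns [64]
H1 returns [64]
= [64]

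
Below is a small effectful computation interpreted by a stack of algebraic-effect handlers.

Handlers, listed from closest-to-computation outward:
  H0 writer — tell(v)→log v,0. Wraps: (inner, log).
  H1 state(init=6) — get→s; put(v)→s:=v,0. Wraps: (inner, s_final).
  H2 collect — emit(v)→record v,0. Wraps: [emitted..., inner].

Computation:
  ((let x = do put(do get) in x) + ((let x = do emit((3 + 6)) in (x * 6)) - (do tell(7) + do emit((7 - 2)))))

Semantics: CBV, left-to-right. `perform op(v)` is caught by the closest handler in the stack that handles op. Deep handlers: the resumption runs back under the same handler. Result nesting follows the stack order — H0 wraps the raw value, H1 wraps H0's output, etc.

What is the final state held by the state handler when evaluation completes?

Answer: 6

Working:
get @ H1 ⇒ 6
put(6) @ H1 ⇒ s:=6
emit(9) @ H2 ⇒ out+=9
tell(7) @ H0 ⇒ log+=7
emit(5) @ H2 ⇒ out+=5
H0 returns (0, (7))
H1 returns ((0, (7)), 6)
H2 returns [9, 5, ((0, (7)), 6)]
= [9, 5, ((0, (7)), 6)]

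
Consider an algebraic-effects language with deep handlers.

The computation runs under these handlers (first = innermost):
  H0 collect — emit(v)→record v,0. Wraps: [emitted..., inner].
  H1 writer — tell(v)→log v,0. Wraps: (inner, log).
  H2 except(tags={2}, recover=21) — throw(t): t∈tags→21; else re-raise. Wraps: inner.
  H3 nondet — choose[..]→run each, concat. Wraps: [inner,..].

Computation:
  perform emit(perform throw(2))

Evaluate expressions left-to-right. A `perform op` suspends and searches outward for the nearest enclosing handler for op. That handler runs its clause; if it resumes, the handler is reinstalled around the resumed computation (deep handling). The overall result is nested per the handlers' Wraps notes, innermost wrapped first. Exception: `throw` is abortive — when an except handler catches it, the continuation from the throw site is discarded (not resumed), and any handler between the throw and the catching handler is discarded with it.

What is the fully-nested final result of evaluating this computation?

Answer: [21]

Evaluation trace:
throw(2) @ H2 caught ⇒ 21
H3 returns [21]
= [21]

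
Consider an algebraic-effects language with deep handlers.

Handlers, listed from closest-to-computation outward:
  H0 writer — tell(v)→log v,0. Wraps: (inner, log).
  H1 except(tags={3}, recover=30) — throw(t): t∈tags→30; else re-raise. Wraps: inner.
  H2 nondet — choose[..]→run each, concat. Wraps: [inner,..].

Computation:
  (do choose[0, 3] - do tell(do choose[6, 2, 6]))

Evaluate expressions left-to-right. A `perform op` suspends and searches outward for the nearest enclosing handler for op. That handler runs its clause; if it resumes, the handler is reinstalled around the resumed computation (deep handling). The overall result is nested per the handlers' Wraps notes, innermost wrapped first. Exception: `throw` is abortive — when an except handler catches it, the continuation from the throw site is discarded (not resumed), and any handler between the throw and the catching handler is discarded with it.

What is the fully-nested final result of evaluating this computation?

Answer: [(0, (6)), (0, (2)), (0, (6)), (3, (6)), (3, (2)), (3, (6))]

Step-by-step:
choose[0, 3] @ H2
  branch[0] choose=0:
    choose[6, 2, 6] @ H2
      branch[0] choose=6:
        tell(6) @ H0 ⇒ log+=6
        H0 returns (0, (6))
        H1 returns (0, (6))
        H2 returns [(0, (6))]
      branch[1] choose=2:
        tell(2) @ H0 ⇒ log+=2
        H0 returns (0, (2))
        H1 returns (0, (2))
        H2 returns [(0, (2))]
      branch[2] choose=6:
        tell(6) @ H0 ⇒ log+=6
        H0 returns (0, (6))
        H1 returns (0, (6))
        H2 returns [(0, (6))]
  branch[1] choose=3:
    choose[6, 2, 6] @ H2
      branch[0] choose=6:
        tell(6) @ H0 ⇒ log+=6
        H0 returns (3, (6))
        H1 returns (3, (6))
        H2 returns [(3, (6))]
      branch[1] choose=2:
        tell(2) @ H0 ⇒ log+=2
        H0 returns (3, (2))
        H1 returns (3, (2))
        H2 returns [(3, (2))]
      branch[2] choose=6:
        tell(6) @ H0 ⇒ log+=6
        H0 returns (3, (6))
        H1 returns (3, (6))
        H2 returns [(3, (6))]
= [(0, (6)), (0, (2)), (0, (6)), (3, (6)), (3, (2)), (3, (6))]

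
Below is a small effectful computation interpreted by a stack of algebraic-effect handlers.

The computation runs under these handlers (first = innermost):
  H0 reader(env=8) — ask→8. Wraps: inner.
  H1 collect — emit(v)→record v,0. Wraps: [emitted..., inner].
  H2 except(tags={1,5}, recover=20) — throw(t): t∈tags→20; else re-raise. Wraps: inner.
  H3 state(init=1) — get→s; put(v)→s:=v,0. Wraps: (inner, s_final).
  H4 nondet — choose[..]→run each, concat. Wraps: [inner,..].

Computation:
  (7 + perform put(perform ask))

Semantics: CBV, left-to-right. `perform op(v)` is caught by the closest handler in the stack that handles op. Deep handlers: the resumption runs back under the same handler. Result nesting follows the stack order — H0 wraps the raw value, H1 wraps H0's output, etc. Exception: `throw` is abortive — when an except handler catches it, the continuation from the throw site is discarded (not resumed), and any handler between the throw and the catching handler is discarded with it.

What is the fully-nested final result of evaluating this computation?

Working:
ask @ H0 ⇒ 8
put(8) @ H3 ⇒ s:=8
H0 returns 7
H1 returns [7]
H2 returns [7]
H3 returns ([7], 8)
H4 returns [([7], 8)]
= [([7], 8)]

Answer: [([7], 8)]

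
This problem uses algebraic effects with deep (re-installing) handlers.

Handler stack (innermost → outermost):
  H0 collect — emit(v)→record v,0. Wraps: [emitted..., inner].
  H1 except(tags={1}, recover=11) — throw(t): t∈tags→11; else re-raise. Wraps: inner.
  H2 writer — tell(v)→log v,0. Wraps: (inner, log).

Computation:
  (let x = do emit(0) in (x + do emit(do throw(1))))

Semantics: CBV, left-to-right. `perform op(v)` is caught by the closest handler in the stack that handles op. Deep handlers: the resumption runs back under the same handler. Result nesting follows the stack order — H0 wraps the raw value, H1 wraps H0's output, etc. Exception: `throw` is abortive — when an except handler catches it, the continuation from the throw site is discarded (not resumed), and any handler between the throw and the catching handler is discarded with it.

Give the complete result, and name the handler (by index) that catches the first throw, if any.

Answer: (11, ()) ; first throw caught by: H1

Step-by-step:
emit(0) @ H0 ⇒ out+=0
throw(1) @ H1 caught ⇒ 11
H2 returns (11, ())
= (11, ())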